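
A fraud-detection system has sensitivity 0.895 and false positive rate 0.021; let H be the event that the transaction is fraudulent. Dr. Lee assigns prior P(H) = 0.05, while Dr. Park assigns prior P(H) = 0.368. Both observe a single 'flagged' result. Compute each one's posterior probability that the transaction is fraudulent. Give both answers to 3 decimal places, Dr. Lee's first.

Dr. Lee: 0.692; Dr. Park: 0.961

The likelihood ratio for a 'flagged' result is 0.895/0.021 = 42.619.
Dr. Lee: prior odds 0.05/0.95 = 0.052632; posterior odds 2.2431; posterior probability 0.692.
Dr. Park: prior odds 0.368/0.632 = 0.58228; posterior odds 24.816; posterior probability 0.961.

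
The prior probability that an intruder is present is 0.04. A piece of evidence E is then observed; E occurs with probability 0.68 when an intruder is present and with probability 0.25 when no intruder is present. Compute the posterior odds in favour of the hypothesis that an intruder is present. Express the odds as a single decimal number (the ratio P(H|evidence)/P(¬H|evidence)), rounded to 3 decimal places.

Prior odds = 0.04/(1−0.04) = 0.041667.
Likelihood ratio for E = 0.68/0.25 = 2.7200.
Posterior odds = prior odds × LR = 0.11333.

Posterior odds ≈ 0.113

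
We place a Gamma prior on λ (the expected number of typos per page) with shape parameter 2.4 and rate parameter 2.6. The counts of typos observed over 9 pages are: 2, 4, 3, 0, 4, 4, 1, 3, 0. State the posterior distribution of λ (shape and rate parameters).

Total count ∑xᵢ = 21 over n = 9 pages.
Gamma is conjugate to the Poisson likelihood: posterior is Gamma(shape = 2.4+21 = 23.4, rate = 2.6+9 = 11.6).

Posterior: Gamma(shape=23.4, rate=11.6)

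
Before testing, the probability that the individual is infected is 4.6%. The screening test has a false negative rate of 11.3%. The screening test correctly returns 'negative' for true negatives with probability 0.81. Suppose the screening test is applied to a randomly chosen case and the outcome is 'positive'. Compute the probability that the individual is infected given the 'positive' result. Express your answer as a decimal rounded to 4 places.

P(H | E) ≈ 0.1837

Write H for 'the individual is infected'. Prior odds H:¬H = 0.046/0.954 = 0.048218. For the 'positive' outcome, the likelihood ratio is 0.887/0.19 = 4.6684.
Posterior odds = 0.048218 × 4.6684 = 0.22510, so P(H|E) = 0.22510/(1+0.22510) = 0.1837.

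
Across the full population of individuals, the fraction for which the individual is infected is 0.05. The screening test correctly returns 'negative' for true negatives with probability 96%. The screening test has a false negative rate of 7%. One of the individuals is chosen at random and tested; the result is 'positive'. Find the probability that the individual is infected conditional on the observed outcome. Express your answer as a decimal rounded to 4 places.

P(H | E) ≈ 0.5503

Write H for 'the individual is infected'. Prior odds H:¬H = 0.05/0.95 = 0.052632. For the 'positive' outcome, the likelihood ratio is 0.93/0.04 = 23.250.
Posterior odds = 0.052632 × 23.250 = 1.2237, so P(H|E) = 1.2237/(1+1.2237) = 0.5503.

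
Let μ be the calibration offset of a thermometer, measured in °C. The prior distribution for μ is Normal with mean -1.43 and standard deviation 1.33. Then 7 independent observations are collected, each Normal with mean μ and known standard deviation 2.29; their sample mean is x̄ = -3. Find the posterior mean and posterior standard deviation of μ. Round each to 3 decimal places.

With known σ, the Normal prior is conjugate. Weight on the data is w = (n/σ²)/(n/σ² + 1/τ₀²) = 1.33483/(1.33483+0.565323) = 0.70249.
Posterior mean = w·x̄ + (1−w)·μ₀ = 0.70249·-3 + 0.29751·-1.43 = -2.533. Posterior variance = 1/(1.33483+0.565323) = 0.526272, so SD = 0.725.

Posterior mean ≈ -2.533; posterior SD ≈ 0.725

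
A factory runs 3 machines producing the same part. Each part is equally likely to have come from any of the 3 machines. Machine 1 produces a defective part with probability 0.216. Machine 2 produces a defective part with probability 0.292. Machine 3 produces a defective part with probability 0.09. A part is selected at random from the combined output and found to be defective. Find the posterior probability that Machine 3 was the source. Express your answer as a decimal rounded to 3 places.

P(defective|M1) = 0.216; P(defective|M2) = 0.292; P(defective|M3) = 0.09.
Prior × likelihood for each source: 0.333333·0.216=0.07200, 0.333333·0.292=0.09733, 0.333333·0.09=0.03000. Summing gives P(defective) = 0.19933.
P(Machine 3 | defective) = 0.03000 / 0.19933 = 0.151.

Posterior probability ≈ 0.151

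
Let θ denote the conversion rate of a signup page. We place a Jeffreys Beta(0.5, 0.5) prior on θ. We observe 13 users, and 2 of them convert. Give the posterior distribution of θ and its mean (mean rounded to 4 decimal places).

Posterior: Beta(2.5, 11.5); mean ≈ 0.1786

Observing 2 successes and 11 failures updates Beta(0.5, 0.5) by adding the success and failure counts to the two shape parameters: α = 0.5+2 = 2.5, β = 0.5+11 = 11.5.
Posterior mean = α/(α+β) = 2.5/14 = 0.1786.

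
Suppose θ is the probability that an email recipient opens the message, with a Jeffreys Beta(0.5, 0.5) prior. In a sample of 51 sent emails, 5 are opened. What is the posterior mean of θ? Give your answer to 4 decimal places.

The binomial likelihood is conjugate to the Beta prior: with 5 successes and 46 failures, the posterior is Beta(0.5+5, 0.5+46) = Beta(5.5, 46.5).
E[θ | data] = 5.5/(5.5+46.5) = 0.1058.

Posterior mean ≈ 0.1058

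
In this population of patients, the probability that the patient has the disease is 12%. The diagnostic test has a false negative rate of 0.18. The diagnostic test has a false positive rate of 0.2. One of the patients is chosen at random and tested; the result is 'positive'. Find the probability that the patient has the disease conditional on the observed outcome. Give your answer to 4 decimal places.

P(H | E) ≈ 0.3586

Write H for 'the patient has the disease'. Prior odds H:¬H = 0.12/0.88 = 0.13636. For the 'positive' outcome, the likelihood ratio is 0.82/0.2 = 4.1000.
Posterior odds = 0.13636 × 4.1000 = 0.55909, so P(H|E) = 0.55909/(1+0.55909) = 0.3586.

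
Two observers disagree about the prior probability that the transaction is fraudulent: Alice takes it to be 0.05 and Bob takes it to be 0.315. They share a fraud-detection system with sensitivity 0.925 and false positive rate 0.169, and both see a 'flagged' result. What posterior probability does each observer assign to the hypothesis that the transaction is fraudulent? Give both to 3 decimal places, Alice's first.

P('+'|H) = 0.925, P('+'|¬H) = 0.169.
Alice: numerator 0.925·0.05 = 0.046250; evidence = 0.046250+0.169·0.95 = 0.20680; posterior = 0.224.
Bob: numerator 0.925·0.315 = 0.29137; evidence = 0.29137+0.169·0.685 = 0.40714; posterior = 0.716.

Alice: 0.224; Bob: 0.716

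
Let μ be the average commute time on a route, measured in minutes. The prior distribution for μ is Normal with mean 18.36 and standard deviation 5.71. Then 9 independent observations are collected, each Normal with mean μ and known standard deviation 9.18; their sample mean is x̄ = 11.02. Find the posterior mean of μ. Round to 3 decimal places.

Posterior mean ≈ 12.658

Prior precision 1/τ₀² = 1/5.71² = 0.0306710; data precision n/σ² = 9/9.18² = 0.106797.
Posterior precision = 0.0306710 + 0.106797 = 0.137468.
Posterior mean = (0.0306710·18.36 + 0.106797·11.02) / 0.137468 = 12.658.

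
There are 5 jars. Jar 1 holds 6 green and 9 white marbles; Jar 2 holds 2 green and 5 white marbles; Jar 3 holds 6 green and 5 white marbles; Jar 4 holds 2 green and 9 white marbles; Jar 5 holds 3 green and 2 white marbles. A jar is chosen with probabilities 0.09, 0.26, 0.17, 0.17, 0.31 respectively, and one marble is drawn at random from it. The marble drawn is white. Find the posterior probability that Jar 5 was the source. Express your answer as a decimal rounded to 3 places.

Tabulate prior·likelihood by source: [1] prior 0.09, lik 0.6, product 0.05400; [2] prior 0.26, lik 0.7143, product 0.1857; [3] prior 0.17, lik 0.4545, product 0.07727; [4] prior 0.17, lik 0.8182, product 0.1391; [5] prior 0.31, lik 0.4, product 0.1240.
Normalizing constant = 0.58008; the posterior for Jar 5 is its product over the sum, 0.1240/0.58008 = 0.214.

Posterior probability ≈ 0.214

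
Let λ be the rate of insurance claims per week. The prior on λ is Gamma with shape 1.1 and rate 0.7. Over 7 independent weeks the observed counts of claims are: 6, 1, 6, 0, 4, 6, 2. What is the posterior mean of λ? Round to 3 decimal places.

Total count ∑xᵢ = 25 over n = 7 weeks.
Gamma is conjugate to the Poisson likelihood: posterior is Gamma(shape = 1.1+25 = 26.1, rate = 0.7+7 = 7.7).
E[λ | data] = 26.1/7.7 = 3.390.

Posterior mean ≈ 3.390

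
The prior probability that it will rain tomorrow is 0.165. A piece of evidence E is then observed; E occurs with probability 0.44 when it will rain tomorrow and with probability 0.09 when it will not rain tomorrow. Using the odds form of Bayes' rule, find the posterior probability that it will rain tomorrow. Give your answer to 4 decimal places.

Prior odds = 0.165/(1−0.165) = 0.19760.
Likelihood ratio for E = 0.44/0.09 = 4.8889.
Posterior odds = prior odds × LR = 0.96607.
Posterior probability = odds/(1+odds) = 0.96607/1.9661 = 0.4914.

Posterior probability ≈ 0.4914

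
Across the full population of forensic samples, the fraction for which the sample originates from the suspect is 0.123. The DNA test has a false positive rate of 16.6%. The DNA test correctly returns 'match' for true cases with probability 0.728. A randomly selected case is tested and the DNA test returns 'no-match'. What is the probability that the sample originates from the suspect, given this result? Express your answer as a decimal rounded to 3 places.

Let H be the event that the sample originates from the suspect. P(H) = 0.123, so P(¬H) = 0.877. With E the 'no-match' result, P(E|H) = 0.272 and P(E|¬H) = 0.834.
P(E) = 0.272·0.123 + 0.834·0.877 = 0.033456 + 0.73142 = 0.76487.
By Bayes' theorem, P(H|E) = 0.033456 / 0.76487 = 0.044.

P(H | E) ≈ 0.044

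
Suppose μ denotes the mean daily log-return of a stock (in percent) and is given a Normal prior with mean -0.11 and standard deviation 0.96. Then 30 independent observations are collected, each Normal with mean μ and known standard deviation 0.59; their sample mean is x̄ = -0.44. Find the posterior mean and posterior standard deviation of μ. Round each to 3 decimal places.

Posterior mean ≈ -0.436; posterior SD ≈ 0.107

With known σ, the Normal prior is conjugate. Weight on the data is w = (n/σ²)/(n/σ² + 1/τ₀²) = 86.1821/(86.1821+1.08507) = 0.98757.
Posterior mean = w·x̄ + (1−w)·μ₀ = 0.98757·-0.44 + 0.012434·-0.11 = -0.436. Posterior variance = 1/(86.1821+1.08507) = 0.0114591, so SD = 0.107.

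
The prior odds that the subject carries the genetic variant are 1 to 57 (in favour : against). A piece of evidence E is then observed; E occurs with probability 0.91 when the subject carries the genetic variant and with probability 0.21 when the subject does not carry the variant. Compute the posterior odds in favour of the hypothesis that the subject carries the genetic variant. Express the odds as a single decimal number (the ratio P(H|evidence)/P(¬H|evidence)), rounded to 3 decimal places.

Posterior odds ≈ 0.076

Prior odds = 1/57 = 0.017544. In log-odds, ln(0.017544) = -4.0431.
Add log likelihood ratio: ln(4.3333) = 1.4663.
Posterior log-odds = -2.5767, so posterior odds = exp(-2.5767) = 0.076023.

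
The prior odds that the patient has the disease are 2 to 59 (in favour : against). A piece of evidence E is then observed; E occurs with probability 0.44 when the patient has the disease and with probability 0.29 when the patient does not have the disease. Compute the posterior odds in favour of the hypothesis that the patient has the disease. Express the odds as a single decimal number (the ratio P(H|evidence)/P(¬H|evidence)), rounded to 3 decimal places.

Prior odds = 2/59 = 0.033898. In log-odds, ln(0.033898) = -3.3844.
Add log likelihood ratio: ln(1.5172) = 0.41689.
Posterior log-odds = -2.9675, so posterior odds = exp(-2.9675) = 0.051432.

Posterior odds ≈ 0.051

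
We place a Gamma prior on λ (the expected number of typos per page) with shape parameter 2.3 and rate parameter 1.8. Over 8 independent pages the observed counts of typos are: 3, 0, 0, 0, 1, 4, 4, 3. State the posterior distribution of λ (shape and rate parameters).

Posterior: Gamma(shape=17.3, rate=9.8)

The Poisson likelihood adds the total count to the shape and the number of exposure periods to the rate. Here ∑xᵢ = 15 and n = 8, so shape 2.3→17.3 and rate 1.8→9.8.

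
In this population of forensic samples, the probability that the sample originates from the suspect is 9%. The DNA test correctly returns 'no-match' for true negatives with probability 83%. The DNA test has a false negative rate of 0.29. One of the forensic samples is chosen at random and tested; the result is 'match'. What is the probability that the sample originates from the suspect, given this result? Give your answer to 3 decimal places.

P(H | E) ≈ 0.292

Write H for 'the sample originates from the suspect'. Prior odds H:¬H = 0.09/0.91 = 0.098901. For the 'match' outcome, the likelihood ratio is 0.71/0.17 = 4.1765.
Posterior odds = 0.098901 × 4.1765 = 0.41306, so P(H|E) = 0.41306/(1+0.41306) = 0.292.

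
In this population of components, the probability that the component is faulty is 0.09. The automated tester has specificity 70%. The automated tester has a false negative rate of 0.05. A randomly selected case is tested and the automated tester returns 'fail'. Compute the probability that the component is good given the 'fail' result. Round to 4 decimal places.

P(¬H | E) ≈ 0.7615

Write H for 'the component is faulty'. Prior odds H:¬H = 0.09/0.91 = 0.098901. For the 'fail' outcome, the likelihood ratio is 0.95/0.3 = 3.1667.
Posterior odds = 0.098901 × 3.1667 = 0.31319, so P(H|E) = 0.31319/(1+0.31319) = 0.2385. Then P(¬H|E) = 1 − 0.2385 = 0.7615.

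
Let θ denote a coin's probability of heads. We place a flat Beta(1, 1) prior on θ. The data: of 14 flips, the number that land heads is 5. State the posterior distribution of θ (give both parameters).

Posterior: Beta(6, 10)

Observing 5 successes and 9 failures updates Beta(1, 1) by adding the success and failure counts to the two shape parameters: α = 1+5 = 6, β = 1+9 = 10.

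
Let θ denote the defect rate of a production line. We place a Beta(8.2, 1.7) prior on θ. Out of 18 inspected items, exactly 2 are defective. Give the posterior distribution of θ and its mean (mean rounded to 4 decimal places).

The binomial likelihood is conjugate to the Beta prior: with 2 successes and 16 failures, the posterior is Beta(8.2+2, 1.7+16) = Beta(10.2, 17.7).
Posterior mean = α/(α+β) = 10.2/27.9 = 0.3656.

Posterior: Beta(10.2, 17.7); mean ≈ 0.3656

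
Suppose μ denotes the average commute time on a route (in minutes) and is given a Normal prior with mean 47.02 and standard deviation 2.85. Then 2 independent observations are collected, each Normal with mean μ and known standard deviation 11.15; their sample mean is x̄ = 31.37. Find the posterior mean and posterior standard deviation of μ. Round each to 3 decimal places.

Prior precision 1/τ₀² = 1/2.85² = 0.123115; data precision n/σ² = 2/11.15² = 0.0160872.
Posterior precision = 0.123115 + 0.0160872 = 0.139202, giving posterior SD = 1/√0.139202 = 2.680.
Posterior mean = (0.123115·47.02 + 0.0160872·31.37) / 0.139202 = 45.211.

Posterior mean ≈ 45.211; posterior SD ≈ 2.680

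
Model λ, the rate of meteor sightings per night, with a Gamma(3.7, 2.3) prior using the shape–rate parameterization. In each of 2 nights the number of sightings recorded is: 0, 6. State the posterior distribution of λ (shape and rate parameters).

Posterior: Gamma(shape=9.7, rate=4.3)

The Poisson likelihood adds the total count to the shape and the number of exposure periods to the rate. Here ∑xᵢ = 6 and n = 2, so shape 3.7→9.7 and rate 2.3→4.3.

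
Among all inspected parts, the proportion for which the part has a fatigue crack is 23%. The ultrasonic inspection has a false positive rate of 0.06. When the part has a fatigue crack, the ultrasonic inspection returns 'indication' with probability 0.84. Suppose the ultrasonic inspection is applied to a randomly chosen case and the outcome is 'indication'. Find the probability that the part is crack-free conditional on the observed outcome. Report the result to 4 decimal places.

P(¬H | E) ≈ 0.1930

Write H for 'the part has a fatigue crack'. Prior odds H:¬H = 0.23/0.77 = 0.29870. For the 'indication' outcome, the likelihood ratio is 0.84/0.06 = 14.000.
Posterior odds = 0.29870 × 14.000 = 4.1818, so P(H|E) = 4.1818/(1+4.1818) = 0.8070. Then P(¬H|E) = 1 − 0.8070 = 0.1930.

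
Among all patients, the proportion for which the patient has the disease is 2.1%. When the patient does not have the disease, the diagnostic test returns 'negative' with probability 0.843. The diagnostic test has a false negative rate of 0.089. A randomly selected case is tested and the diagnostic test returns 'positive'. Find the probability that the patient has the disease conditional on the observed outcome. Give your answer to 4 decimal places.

Write H for 'the patient has the disease'. Prior odds H:¬H = 0.021/0.979 = 0.021450. For the 'positive' outcome, the likelihood ratio is 0.911/0.157 = 5.8025.
Posterior odds = 0.021450 × 5.8025 = 0.12447, so P(H|E) = 0.12447/(1+0.12447) = 0.1107.

P(H | E) ≈ 0.1107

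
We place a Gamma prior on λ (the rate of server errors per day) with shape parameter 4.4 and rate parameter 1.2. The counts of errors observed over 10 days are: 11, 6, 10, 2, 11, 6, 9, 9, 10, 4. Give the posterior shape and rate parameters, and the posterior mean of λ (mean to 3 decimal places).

The Poisson likelihood adds the total count to the shape and the number of exposure periods to the rate. Here ∑xᵢ = 78 and n = 10, so shape 4.4→82.4 and rate 1.2→11.2.
E[λ | data] = 82.4/11.2 = 7.357.

Posterior: Gamma(shape=82.4, rate=11.2); mean ≈ 7.357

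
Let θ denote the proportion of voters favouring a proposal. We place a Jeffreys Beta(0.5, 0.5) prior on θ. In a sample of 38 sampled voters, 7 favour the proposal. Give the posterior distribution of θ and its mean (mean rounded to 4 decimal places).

Observing 7 successes and 31 failures updates Beta(0.5, 0.5) by adding the success and failure counts to the two shape parameters: α = 0.5+7 = 7.5, β = 0.5+31 = 31.5.
E[θ | data] = 7.5/(7.5+31.5) = 0.1923.

Posterior: Beta(7.5, 31.5); mean ≈ 0.1923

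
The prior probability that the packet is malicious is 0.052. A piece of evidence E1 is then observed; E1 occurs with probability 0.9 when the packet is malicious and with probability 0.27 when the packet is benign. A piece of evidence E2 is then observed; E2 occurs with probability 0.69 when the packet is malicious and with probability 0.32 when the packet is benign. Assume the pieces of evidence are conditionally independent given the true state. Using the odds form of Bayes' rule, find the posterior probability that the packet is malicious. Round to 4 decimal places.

Posterior probability ≈ 0.2828

Prior odds = 0.052/(1−0.052) = 0.054852.
Likelihood ratio for E1 = 0.9/0.27 = 3.3333.
Likelihood ratio for E2 = 0.69/0.32 = 2.1562.
Posterior odds = prior odds × LR₁ × LR₂ = 0.39425.
Posterior probability = odds/(1+odds) = 0.39425/1.3943 = 0.2828.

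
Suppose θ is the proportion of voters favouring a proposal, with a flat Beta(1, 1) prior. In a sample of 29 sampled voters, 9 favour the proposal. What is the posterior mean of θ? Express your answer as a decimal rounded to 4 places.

Posterior mean ≈ 0.3226

Observing 9 successes and 20 failures updates Beta(1, 1) by adding the success and failure counts to the two shape parameters: α = 1+9 = 10, β = 1+20 = 21.
E[θ | data] = 10/(10+21) = 0.3226.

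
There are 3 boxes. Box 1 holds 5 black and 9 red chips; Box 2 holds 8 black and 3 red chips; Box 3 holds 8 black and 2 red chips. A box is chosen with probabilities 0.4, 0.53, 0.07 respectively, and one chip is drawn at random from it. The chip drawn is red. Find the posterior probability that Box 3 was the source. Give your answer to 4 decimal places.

Posterior probability ≈ 0.0337

P(red|Box 1) = 0.6429; P(red|Box 2) = 0.2727; P(red|Box 3) = 0.2.
Prior × likelihood for each source: 0.4·0.6429=0.2571, 0.53·0.2727=0.1445, 0.07·0.2=0.01400. Summing gives P(red) = 0.41569.
P(Box 3 | red) = 0.01400 / 0.41569 = 0.0337.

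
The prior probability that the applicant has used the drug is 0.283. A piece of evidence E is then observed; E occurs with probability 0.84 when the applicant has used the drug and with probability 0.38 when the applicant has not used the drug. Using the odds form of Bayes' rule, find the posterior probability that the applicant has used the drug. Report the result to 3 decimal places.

Posterior probability ≈ 0.466

Prior odds = 0.283/(1−0.283) = 0.39470.
Likelihood ratio for E = 0.84/0.38 = 2.2105.
Posterior odds = prior odds × LR = 0.87250.
Posterior probability = odds/(1+odds) = 0.87250/1.8725 = 0.466.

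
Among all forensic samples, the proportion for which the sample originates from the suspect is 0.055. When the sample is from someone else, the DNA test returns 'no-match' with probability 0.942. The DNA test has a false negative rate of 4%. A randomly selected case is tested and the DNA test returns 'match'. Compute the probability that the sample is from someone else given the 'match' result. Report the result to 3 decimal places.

Write H for 'the sample originates from the suspect'. Prior odds H:¬H = 0.055/0.945 = 0.058201. For the 'match' outcome, the likelihood ratio is 0.96/0.058 = 16.552.
Posterior odds = 0.058201 × 16.552 = 0.96333, so P(H|E) = 0.96333/(1+0.96333) = 0.491. Then P(¬H|E) = 1 − 0.491 = 0.509.

P(¬H | E) ≈ 0.509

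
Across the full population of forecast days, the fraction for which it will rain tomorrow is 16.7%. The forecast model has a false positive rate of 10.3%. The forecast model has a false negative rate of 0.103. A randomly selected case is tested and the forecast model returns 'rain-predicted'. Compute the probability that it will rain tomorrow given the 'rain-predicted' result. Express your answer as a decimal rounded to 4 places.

Write H for 'it will rain tomorrow'. Prior odds H:¬H = 0.167/0.833 = 0.20048. For the 'rain-predicted' outcome, the likelihood ratio is 0.897/0.103 = 8.7087.
Posterior odds = 0.20048 × 8.7087 = 1.7459, so P(H|E) = 1.7459/(1+1.7459) = 0.6358.

P(H | E) ≈ 0.6358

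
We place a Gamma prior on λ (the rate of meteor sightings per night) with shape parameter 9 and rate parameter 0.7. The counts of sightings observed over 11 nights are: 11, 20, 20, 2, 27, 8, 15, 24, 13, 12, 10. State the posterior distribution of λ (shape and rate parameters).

Posterior: Gamma(shape=171, rate=11.7)

Total count ∑xᵢ = 162 over n = 11 nights.
Gamma is conjugate to the Poisson likelihood: posterior is Gamma(shape = 9+162 = 171, rate = 0.7+11 = 11.7).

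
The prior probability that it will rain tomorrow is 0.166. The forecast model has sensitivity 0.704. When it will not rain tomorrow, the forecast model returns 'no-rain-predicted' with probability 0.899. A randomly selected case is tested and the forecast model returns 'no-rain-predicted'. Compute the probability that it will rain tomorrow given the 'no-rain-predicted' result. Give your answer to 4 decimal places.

P(H | E) ≈ 0.0615

Write H for 'it will rain tomorrow'. Prior odds H:¬H = 0.166/0.834 = 0.19904. For the 'no-rain-predicted' outcome, the likelihood ratio is 0.296/0.899 = 0.32925.
Posterior odds = 0.19904 × 0.32925 = 0.065535, so P(H|E) = 0.065535/(1+0.065535) = 0.0615.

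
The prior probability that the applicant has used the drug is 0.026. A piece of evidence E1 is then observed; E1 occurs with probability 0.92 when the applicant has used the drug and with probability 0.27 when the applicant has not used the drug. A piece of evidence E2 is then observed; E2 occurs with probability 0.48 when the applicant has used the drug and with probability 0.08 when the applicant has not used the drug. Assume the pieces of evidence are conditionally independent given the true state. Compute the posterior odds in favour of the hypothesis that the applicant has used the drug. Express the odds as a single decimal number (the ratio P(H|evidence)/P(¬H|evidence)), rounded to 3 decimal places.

Prior odds = 0.026/(1−0.026) = 0.026694.
Likelihood ratio for E1 = 0.92/0.27 = 3.4074.
Likelihood ratio for E2 = 0.48/0.08 = 6.0000.
Posterior odds = prior odds × LR₁ × LR₂ = 0.54574.

Posterior odds ≈ 0.546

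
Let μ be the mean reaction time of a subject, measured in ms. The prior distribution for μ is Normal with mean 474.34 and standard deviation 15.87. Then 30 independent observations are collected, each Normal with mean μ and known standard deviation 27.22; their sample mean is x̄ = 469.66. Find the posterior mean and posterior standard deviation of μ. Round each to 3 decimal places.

Prior precision 1/τ₀² = 1/15.87² = 0.00397051; data precision n/σ² = 30/27.22² = 0.0404897.
Posterior precision = 0.00397051 + 0.0404897 = 0.0444603, giving posterior SD = 1/√0.0444603 = 4.743.
Posterior mean = (0.00397051·474.34 + 0.0404897·469.66) / 0.0444603 = 470.078.

Posterior mean ≈ 470.078; posterior SD ≈ 4.743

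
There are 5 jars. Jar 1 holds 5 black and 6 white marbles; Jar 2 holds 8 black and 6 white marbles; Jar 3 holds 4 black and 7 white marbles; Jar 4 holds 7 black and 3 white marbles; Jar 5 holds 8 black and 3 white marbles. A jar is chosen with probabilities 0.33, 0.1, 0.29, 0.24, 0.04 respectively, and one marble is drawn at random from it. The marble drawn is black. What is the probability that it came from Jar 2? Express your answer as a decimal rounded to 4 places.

P(black|Jar 1) = 0.4545; P(black|Jar 2) = 0.5714; P(black|Jar 3) = 0.3636; P(black|Jar 4) = 0.7; P(black|Jar 5) = 0.7273.
Prior × likelihood for each source: 0.33·0.4545=0.1500, 0.1·0.5714=0.05714, 0.29·0.3636=0.1055, 0.24·0.7=0.1680, 0.04·0.7273=0.02909. Summing gives P(black) = 0.50969.
P(Jar 2 | black) = 0.05714 / 0.50969 = 0.1121.

Posterior probability ≈ 0.1121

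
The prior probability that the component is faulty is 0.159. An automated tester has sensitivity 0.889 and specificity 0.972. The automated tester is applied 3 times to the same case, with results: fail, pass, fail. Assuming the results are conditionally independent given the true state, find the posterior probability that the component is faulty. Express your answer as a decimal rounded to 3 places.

Posterior P(H) ≈ 0.956

With H the event that the component is faulty, the joint likelihood of the observed sequence is P(data|H) = 0.889·0.111·0.889 = 0.087726 and P(data|¬H) = 0.028·0.972·0.028 = 0.00076205.
Bayes: P(H|data) = 0.159·0.087726 / (0.159·0.087726 + 0.841·0.00076205) = 0.013948/0.014589 = 0.9561.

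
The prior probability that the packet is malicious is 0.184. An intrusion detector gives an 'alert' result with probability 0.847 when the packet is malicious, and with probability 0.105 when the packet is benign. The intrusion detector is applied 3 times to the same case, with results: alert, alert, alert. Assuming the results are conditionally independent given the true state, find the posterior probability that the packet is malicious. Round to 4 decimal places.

Posterior P(H) ≈ 0.9916

With H the event that the packet is malicious, the joint likelihood of the observed sequence is P(data|H) = 0.847·0.847·0.847 = 0.60765 and P(data|¬H) = 0.105·0.105·0.105 = 0.0011576.
Bayes: P(H|data) = 0.184·0.60765 / (0.184·0.60765 + 0.816·0.0011576) = 0.11181/0.11275 = 0.9916.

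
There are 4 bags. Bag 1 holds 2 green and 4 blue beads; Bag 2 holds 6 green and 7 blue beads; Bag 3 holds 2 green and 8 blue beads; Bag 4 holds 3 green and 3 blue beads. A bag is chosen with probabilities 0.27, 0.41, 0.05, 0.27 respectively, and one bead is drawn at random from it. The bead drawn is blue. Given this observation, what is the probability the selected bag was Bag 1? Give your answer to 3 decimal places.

Posterior probability ≈ 0.313

P(blue|Bag 1) = 0.6667; P(blue|Bag 2) = 0.5385; P(blue|Bag 3) = 0.8; P(blue|Bag 4) = 0.5.
Prior × likelihood for each source: 0.27·0.6667=0.1800, 0.41·0.5385=0.2208, 0.05·0.8=0.04000, 0.27·0.5=0.1350. Summing gives P(blue) = 0.57577.
P(Bag 1 | blue) = 0.1800 / 0.57577 = 0.313.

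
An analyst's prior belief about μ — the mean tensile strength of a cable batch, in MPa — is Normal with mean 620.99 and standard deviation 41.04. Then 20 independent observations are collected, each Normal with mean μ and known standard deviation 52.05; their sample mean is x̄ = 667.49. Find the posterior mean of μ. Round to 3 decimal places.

Posterior mean ≈ 664.029

Prior precision 1/τ₀² = 1/41.04² = 0.00059372; data precision n/σ² = 20/52.05² = 0.00738225.
Posterior precision = 0.00059372 + 0.00738225 = 0.00797597.
Posterior mean = (0.00059372·620.99 + 0.00738225·667.49) / 0.00797597 = 664.029.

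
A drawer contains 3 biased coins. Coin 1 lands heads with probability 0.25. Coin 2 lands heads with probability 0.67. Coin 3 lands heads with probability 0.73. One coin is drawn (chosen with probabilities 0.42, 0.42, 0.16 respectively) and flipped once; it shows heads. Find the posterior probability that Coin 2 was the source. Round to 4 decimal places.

P(heads|C1) = 0.25; P(heads|C2) = 0.67; P(heads|C3) = 0.73.
Prior × likelihood for each source: 0.42·0.25=0.1050, 0.42·0.67=0.2814, 0.16·0.73=0.1168. Summing gives P(heads) = 0.50320.
P(Coin 2 | heads) = 0.2814 / 0.50320 = 0.5592.

Posterior probability ≈ 0.5592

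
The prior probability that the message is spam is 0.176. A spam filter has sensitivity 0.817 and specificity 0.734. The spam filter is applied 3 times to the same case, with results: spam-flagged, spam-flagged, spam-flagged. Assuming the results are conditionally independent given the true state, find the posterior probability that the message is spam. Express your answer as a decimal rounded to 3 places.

With H the event that the message is spam, the joint likelihood of the observed sequence is P(data|H) = 0.817·0.817·0.817 = 0.54534 and P(data|¬H) = 0.266·0.266·0.266 = 0.018821.
Bayes: P(H|data) = 0.176·0.54534 / (0.176·0.54534 + 0.824·0.018821) = 0.095980/0.11149 = 0.8609.

Posterior P(H) ≈ 0.861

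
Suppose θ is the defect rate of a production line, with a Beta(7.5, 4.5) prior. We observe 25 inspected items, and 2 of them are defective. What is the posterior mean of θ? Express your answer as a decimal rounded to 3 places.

Observing 2 successes and 23 failures updates Beta(7.5, 4.5) by adding the success and failure counts to the two shape parameters: α = 7.5+2 = 9.5, β = 4.5+23 = 27.5.
Posterior mean = α/(α+β) = 9.5/37 = 0.257.

Posterior mean ≈ 0.257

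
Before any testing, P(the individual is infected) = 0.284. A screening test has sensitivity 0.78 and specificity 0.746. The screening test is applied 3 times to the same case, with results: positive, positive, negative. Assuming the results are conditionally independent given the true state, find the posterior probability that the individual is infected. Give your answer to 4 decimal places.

Posterior P(H) ≈ 0.5245

With H the event that the individual is infected, the joint likelihood of the observed sequence is P(data|H) = 0.78·0.78·0.22 = 0.13385 and P(data|¬H) = 0.254·0.254·0.746 = 0.048129.
Bayes: P(H|data) = 0.284·0.13385 / (0.284·0.13385 + 0.716·0.048129) = 0.038013/0.072473 = 0.5245.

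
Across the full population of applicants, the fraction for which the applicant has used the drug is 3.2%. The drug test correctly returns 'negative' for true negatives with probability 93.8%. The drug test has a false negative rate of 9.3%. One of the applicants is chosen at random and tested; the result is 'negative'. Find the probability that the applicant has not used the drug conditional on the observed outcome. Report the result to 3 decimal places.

P(¬H | E) ≈ 0.997

Let H be the event that the applicant has used the drug. P(H) = 0.032, so P(¬H) = 0.968. With E the 'negative' result, P(E|H) = 0.093 and P(E|¬H) = 0.938.
P(E) = 0.093·0.032 + 0.938·0.968 = 0.0029760 + 0.90798 = 0.91096.
By Bayes' theorem, P(H|E) = 0.0029760 / 0.91096 = 0.003. Hence P(¬H|E) = 1 − 0.003 = 0.997.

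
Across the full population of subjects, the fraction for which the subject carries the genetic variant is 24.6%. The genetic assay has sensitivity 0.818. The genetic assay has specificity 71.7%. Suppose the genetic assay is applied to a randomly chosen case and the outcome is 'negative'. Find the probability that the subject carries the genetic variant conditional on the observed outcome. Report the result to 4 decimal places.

Write H for 'the subject carries the genetic variant'. Prior odds H:¬H = 0.246/0.754 = 0.32626. For the 'negative' outcome, the likelihood ratio is 0.182/0.717 = 0.25384.
Posterior odds = 0.32626 × 0.25384 = 0.082816, so P(H|E) = 0.082816/(1+0.082816) = 0.0765.

P(H | E) ≈ 0.0765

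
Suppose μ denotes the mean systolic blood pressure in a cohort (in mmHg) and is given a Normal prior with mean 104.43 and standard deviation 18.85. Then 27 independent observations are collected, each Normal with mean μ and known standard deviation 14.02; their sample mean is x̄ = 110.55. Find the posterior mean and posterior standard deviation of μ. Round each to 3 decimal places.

Prior precision 1/τ₀² = 1/18.85² = 0.00281434; data precision n/σ² = 27/14.02² = 0.137362.
Posterior precision = 0.00281434 + 0.137362 = 0.140177, giving posterior SD = 1/√0.140177 = 2.671.
Posterior mean = (0.00281434·104.43 + 0.137362·110.55) / 0.140177 = 110.427.

Posterior mean ≈ 110.427; posterior SD ≈ 2.671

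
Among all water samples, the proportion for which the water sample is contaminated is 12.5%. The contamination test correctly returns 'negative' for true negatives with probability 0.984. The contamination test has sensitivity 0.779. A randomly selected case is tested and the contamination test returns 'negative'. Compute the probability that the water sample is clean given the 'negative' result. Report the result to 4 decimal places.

Let H be the event that the water sample is contaminated. P(H) = 0.125, so P(¬H) = 0.875. With E the 'negative' result, P(E|H) = 0.221 and P(E|¬H) = 0.984.
P(E) = 0.221·0.125 + 0.984·0.875 = 0.027625 + 0.86100 = 0.88862.
By Bayes' theorem, P(H|E) = 0.027625 / 0.88862 = 0.0311. Hence P(¬H|E) = 1 − 0.0311 = 0.9689.

P(¬H | E) ≈ 0.9689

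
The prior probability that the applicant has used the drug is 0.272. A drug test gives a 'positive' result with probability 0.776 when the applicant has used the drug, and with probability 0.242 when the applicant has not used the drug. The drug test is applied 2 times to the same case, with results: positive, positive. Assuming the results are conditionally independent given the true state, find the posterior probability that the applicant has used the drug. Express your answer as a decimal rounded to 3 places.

Let H be the event that the applicant has used the drug; start with P(H) = 0.272. P('positive'|H) = 0.776, P('positive'|¬H) = 0.242.
Update on result 1 ('positive'): P(H) ← 0.776·0.2720 / (0.776·0.2720 + 0.242·0.7280) = 0.21107/0.38725 = 0.5451.
Update on result 2 ('positive'): P(H) ← 0.776·0.5451 / (0.776·0.5451 + 0.242·0.4549) = 0.42296/0.53306 = 0.7935.

Posterior P(H) ≈ 0.793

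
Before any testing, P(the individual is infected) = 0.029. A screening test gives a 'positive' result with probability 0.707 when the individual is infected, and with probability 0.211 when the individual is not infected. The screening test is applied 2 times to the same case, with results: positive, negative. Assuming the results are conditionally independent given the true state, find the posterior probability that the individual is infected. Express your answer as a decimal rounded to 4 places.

With H the event that the individual is infected, the joint likelihood of the observed sequence is P(data|H) = 0.707·0.293 = 0.20715 and P(data|¬H) = 0.211·0.789 = 0.16648.
Bayes: P(H|data) = 0.029·0.20715 / (0.029·0.20715 + 0.971·0.16648) = 0.0060074/0.16766 = 0.0358.

Posterior P(H) ≈ 0.0358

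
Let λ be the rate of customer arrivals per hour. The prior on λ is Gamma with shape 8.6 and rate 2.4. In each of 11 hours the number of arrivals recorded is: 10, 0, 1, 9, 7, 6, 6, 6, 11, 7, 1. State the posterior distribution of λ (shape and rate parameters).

Total count ∑xᵢ = 64 over n = 11 hours.
Gamma is conjugate to the Poisson likelihood: posterior is Gamma(shape = 8.6+64 = 72.6, rate = 2.4+11 = 13.4).

Posterior: Gamma(shape=72.6, rate=13.4)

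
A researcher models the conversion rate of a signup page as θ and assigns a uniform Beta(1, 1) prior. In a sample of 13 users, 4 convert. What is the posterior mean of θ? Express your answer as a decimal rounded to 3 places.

Posterior mean ≈ 0.333

The binomial likelihood is conjugate to the Beta prior: with 4 successes and 9 failures, the posterior is Beta(1+4, 1+9) = Beta(5, 10).
Posterior mean = α/(α+β) = 5/15 = 0.333.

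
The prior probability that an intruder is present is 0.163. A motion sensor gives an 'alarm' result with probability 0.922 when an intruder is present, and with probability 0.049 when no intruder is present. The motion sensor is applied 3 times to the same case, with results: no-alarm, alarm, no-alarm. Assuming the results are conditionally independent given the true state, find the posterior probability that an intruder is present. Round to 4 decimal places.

Posterior P(H) ≈ 0.0241

Let H be the event that an intruder is present; start with P(H) = 0.163. P('alarm'|H) = 0.922, P('alarm'|¬H) = 0.049.
Update on result 1 ('no-alarm'): P(H) ← 0.078·0.1630 / (0.078·0.1630 + 0.951·0.8370) = 0.012714/0.80870 = 0.0157.
Update on result 2 ('alarm'): P(H) ← 0.922·0.0157 / (0.922·0.0157 + 0.049·0.9843) = 0.014495/0.062725 = 0.2311.
Update on result 3 ('no-alarm'): P(H) ← 0.078·0.2311 / (0.078·0.2311 + 0.951·0.7689) = 0.018025/0.74926 = 0.0241.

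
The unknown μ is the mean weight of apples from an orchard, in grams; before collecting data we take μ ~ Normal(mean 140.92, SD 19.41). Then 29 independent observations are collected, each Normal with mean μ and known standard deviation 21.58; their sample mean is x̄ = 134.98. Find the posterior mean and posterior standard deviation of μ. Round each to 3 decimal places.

Posterior mean ≈ 135.223; posterior SD ≈ 3.925

With known σ, the Normal prior is conjugate. Weight on the data is w = (n/σ²)/(n/σ² + 1/τ₀²) = 0.0622723/(0.0622723+0.00265429) = 0.95912.
Posterior mean = w·x̄ + (1−w)·μ₀ = 0.95912·134.98 + 0.040881·140.92 = 135.223. Posterior variance = 1/(0.0622723+0.00265429) = 15.4020, so SD = 3.925.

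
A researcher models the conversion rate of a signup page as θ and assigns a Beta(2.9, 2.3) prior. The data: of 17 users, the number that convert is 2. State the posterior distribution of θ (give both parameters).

Observing 2 successes and 15 failures updates Beta(2.9, 2.3) by adding the success and failure counts to the two shape parameters: α = 2.9+2 = 4.9, β = 2.3+15 = 17.3.

Posterior: Beta(4.9, 17.3)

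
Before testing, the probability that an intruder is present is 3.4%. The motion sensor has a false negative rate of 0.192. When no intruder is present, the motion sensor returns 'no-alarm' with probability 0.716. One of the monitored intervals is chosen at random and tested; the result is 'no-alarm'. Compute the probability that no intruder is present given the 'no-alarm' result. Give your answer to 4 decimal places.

Let H be the event that an intruder is present. P(H) = 0.034, so P(¬H) = 0.966. With E the 'no-alarm' result, P(E|H) = 0.192 and P(E|¬H) = 0.716.
P(E) = 0.192·0.034 + 0.716·0.966 = 0.0065280 + 0.69166 = 0.69818.
By Bayes' theorem, P(H|E) = 0.0065280 / 0.69818 = 0.0093. Hence P(¬H|E) = 1 − 0.0093 = 0.9907.

P(¬H | E) ≈ 0.9907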